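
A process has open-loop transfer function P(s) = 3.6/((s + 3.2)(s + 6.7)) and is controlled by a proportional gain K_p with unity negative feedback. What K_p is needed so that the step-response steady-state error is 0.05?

K_p = 113

The loop is type 0, so e_ss(step) = 1/(1 + K_pos) with K_pos = K_p·P(0).
P(0) = 0.1679. Require 1/(1 + K_p·0.1679) = 0.05, so 1 + 0.1679·K_p = 20.
K_p = (20 − 1)/0.1679 = 113.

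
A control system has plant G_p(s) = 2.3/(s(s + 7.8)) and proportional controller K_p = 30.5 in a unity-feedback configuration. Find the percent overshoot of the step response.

From 1 + K_pG_p(s) = 0: s² + 7.8s + 70.15 = 0 ⇒ ω_n = 8.376, ζ = 0.4656.
%OS = 100·exp(−πζ/√(1−ζ²)) = 100·exp(−π·0.4656/√0.7832) = 19.1%.

19.1%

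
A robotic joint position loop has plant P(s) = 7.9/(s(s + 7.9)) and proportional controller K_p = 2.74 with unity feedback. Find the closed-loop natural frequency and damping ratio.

1 + K_p·P(s) = 0 gives s² + 7.9s + 21.65 = 0.
So ω_n² = 21.65 ⇒ ω_n = 4.653 rad/s, and ζ = 7.9/(2ω_n) = 0.849.

ω_n = 4.65 rad/s, ζ = 0.849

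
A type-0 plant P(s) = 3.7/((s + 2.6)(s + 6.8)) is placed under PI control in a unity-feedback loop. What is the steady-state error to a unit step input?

The PI controller's integrator makes the forward path type 1, so e_ss to a step is zero.

0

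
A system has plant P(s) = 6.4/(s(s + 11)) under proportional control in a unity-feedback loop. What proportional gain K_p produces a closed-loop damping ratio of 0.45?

K_p = 23.3

Closed-loop characteristic equation: s² + 11s + K_p·6.4 = 0.
So ω_n = √(6.4K_p) and 2ζω_n = 11, giving ζ = 11/(2√(6.4K_p)).
Setting ζ = 0.45: √(6.4K_p) = 11/(2·0.45) = 12.22, so K_p = 149.4/6.4 = 23.3.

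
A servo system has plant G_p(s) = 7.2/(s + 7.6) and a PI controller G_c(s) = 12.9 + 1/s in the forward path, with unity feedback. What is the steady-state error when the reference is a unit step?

The open loop G_c(s)G_p(s) has a pole at the origin (type 1), so the static position error constant is infinite and e_ss = 1/(1+∞) = 0.

0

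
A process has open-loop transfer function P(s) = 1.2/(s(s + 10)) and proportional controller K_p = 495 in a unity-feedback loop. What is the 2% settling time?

T_s ≈ 0.8 s

Closed-loop characteristic equation: s² + 10s + 594 = 0, so ω_n = 24.37 rad/s and ζ = 10/(2·24.37) = 0.2052.
2% settling time T_s ≈ 4/(ζω_n) = 4/5 = 0.8 s.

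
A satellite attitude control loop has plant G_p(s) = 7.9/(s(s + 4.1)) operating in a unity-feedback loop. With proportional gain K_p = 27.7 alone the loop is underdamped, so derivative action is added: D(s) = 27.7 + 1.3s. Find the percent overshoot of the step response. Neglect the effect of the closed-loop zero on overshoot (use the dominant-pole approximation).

Forward path: (27.7 + 1.3s)·7.9/(s(s+4.1)). The closed-loop characteristic equation is s² + (4.1 + 7.9·1.3)s + 7.9·27.7 = 0.
That is s² + 14.37s + 218.8 = 0, so ω_n = 14.79 rad/s and ζ = 14.37/(2·14.79) = 0.4857.
%OS = 100·exp(−πζ/√(1−ζ²)) = 17.5%.

17.5%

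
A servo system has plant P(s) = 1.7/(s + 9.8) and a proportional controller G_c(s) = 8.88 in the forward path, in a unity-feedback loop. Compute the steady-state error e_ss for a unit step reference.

The loop is type 0. Static position error constant K_pos = G_c(0)·P(0) = 8.88·0.1735 = 1.54.
Steady-state error to a unit step: e_ss = 1/(1+K_pos) = 1/2.54 = 0.394.

0.394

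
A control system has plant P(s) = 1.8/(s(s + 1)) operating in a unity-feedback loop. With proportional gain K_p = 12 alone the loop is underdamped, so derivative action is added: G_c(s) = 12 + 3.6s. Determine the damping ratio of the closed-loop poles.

ζ = 0.805

Forward path: (12 + 3.6s)·1.8/(s(s+1)). The closed-loop characteristic equation is s² + (1 + 1.8·3.6)s + 1.8·12 = 0.
That is s² + 7.48s + 21.6 = 0, so ω_n = 4.648 rad/s and ζ = 7.48/(2·4.648) = 0.8047.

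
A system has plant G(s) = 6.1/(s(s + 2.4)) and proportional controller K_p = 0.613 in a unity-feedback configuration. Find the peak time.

From 1 + K_pG(s) = 0: s² + 2.4s + 3.739 = 0 ⇒ ω_n = 1.934, ζ = 0.6206.
Damped frequency ω_d = ω_n√(1−ζ²) = 1.516 rad/s, so peak time T_p = π/ω_d = 2.07 s.

T_p = 2.07 s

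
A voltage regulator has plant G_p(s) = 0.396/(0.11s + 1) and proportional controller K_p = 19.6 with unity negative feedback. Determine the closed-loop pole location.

s = -79.65

Closed loop: T(s) = K_p·G_p/(1+K_p·G_p) = 7.762/(0.11s + 1 + 7.762), with pole at s = −(1 + 7.762)/0.11 = −79.65.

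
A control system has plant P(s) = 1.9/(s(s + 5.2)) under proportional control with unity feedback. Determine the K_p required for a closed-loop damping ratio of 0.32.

Closed-loop characteristic equation: s² + 5.2s + K_p·1.9 = 0.
So ω_n = √(1.9K_p) and 2ζω_n = 5.2, giving ζ = 5.2/(2√(1.9K_p)).
Setting ζ = 0.32: √(1.9K_p) = 5.2/(2·0.32) = 8.125, so K_p = 66.02/1.9 = 34.7.

K_p = 34.7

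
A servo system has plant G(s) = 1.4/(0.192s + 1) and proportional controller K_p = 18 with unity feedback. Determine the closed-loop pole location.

Closed loop: T(s) = K_p·G/(1+K_p·G) = 25.2/(0.192s + 1 + 25.2), with pole at s = −(1 + 25.2)/0.192 = −136.5.

s = -136.5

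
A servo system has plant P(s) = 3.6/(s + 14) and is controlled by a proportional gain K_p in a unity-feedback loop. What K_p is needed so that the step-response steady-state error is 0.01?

The loop is type 0, so e_ss(step) = 1/(1 + K_pos) with K_pos = K_p·P(0).
P(0) = 0.2571. Require 1/(1 + K_p·0.2571) = 0.01, so 1 + 0.2571·K_p = 100.
K_p = (100 − 1)/0.2571 = 385.

K_p = 385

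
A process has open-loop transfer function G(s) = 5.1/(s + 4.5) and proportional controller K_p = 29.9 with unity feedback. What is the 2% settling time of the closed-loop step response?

Closed-loop transfer function: T(s) = K_p·G(s)/(1 + K_p·G(s)) = 152.5/(s + 4.5 + 152.5) = 152.5/(s + 157).
Time constant τ = 1/157 = 0.00637 s, so the 2% settling time is about 4τ = 0.0255 s.

T_s ≈ 0.0255 s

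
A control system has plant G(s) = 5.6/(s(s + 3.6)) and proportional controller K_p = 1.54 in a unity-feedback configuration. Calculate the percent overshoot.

The closed-loop denominator s² + 3.6s + 8.624 gives ω_n = √8.624 = 2.937 and ζ = 3.6/(2ω_n) = 0.6129.
%OS = 100·exp(−πζ/√(1−ζ²)) = 100·exp(−π·0.6129/√0.6243) = 8.74%.

8.74%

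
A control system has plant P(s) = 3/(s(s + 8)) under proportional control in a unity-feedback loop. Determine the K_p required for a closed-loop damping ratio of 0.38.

K_p = 36.9

Closed-loop characteristic equation: s² + 8s + K_p·3 = 0.
So ω_n = √(3K_p) and 2ζω_n = 8, giving ζ = 8/(2√(3K_p)).
Setting ζ = 0.38: √(3K_p) = 8/(2·0.38) = 10.53, so K_p = 110.8/3 = 36.9.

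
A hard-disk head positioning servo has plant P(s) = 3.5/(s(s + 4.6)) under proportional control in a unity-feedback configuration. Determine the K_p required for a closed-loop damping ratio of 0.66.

K_p = 3.47

Closed-loop characteristic equation: s² + 4.6s + K_p·3.5 = 0.
So ω_n = √(3.5K_p) and 2ζω_n = 4.6, giving ζ = 4.6/(2√(3.5K_p)).
Setting ζ = 0.66: √(3.5K_p) = 4.6/(2·0.66) = 3.485, so K_p = 12.14/3.5 = 3.47.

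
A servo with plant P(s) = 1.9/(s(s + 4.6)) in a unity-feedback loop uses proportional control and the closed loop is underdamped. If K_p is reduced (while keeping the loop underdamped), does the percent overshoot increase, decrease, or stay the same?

ζ = 4.6/(2√(1.9K_p)) rises as K_p falls; higher damping means less overshoot.

decrease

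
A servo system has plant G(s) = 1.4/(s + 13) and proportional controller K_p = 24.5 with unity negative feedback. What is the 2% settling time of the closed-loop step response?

Closed-loop transfer function: T(s) = K_p·G(s)/(1 + K_p·G(s)) = 34.3/(s + 13 + 34.3) = 34.3/(s + 47.3).
Time constant τ = 1/47.3 = 0.02114 s, so the 2% settling time is about 4τ = 0.0846 s.

T_s ≈ 0.0846 s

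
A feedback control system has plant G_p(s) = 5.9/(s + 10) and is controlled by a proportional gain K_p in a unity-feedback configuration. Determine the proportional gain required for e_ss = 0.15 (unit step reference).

K_p = 9.6

The loop is type 0, so e_ss(step) = 1/(1 + K_pos) with K_pos = K_p·G_p(0).
G_p(0) = 0.59. Require 1/(1 + K_p·0.59) = 0.15, so 1 + 0.59·K_p = 6.667.
K_p = (6.667 − 1)/0.59 = 9.6.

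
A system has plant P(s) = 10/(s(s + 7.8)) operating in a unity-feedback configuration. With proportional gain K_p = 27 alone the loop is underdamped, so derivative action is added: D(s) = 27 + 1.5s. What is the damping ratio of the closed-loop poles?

ζ = 0.694

Forward path: (27 + 1.5s)·10/(s(s+7.8)). The closed-loop characteristic equation is s² + (7.8 + 10·1.5)s + 10·27 = 0.
That is s² + 22.8s + 270 = 0, so ω_n = 16.43 rad/s and ζ = 22.8/(2·16.43) = 0.6938.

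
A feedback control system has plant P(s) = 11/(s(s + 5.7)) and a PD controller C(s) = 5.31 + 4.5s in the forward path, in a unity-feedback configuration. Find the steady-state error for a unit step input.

The open loop C(s)P(s) has a pole at the origin (type 1), so the static position error constant is infinite and e_ss = 1/(1+∞) = 0.

0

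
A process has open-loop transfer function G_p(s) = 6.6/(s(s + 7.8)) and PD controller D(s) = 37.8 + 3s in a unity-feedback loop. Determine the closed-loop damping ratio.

ζ = 0.874

Forward path: (37.8 + 3s)·6.6/(s(s+7.8)). The closed-loop characteristic equation is s² + (7.8 + 6.6·3)s + 6.6·37.8 = 0.
That is s² + 27.6s + 249.5 = 0, so ω_n = 15.79 rad/s and ζ = 27.6/(2·15.79) = 0.8737.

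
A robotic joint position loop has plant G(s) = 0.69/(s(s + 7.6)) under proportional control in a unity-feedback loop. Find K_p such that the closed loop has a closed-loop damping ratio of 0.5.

K_p = 83.7

Closed-loop characteristic equation: s² + 7.6s + K_p·0.69 = 0.
So ω_n = √(0.69K_p) and 2ζω_n = 7.6, giving ζ = 7.6/(2√(0.69K_p)).
Setting ζ = 0.5: √(0.69K_p) = 7.6/(2·0.5) = 7.6, so K_p = 57.76/0.69 = 83.7.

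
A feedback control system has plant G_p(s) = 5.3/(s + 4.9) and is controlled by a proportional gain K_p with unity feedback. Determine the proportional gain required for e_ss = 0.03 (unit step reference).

K_p = 29.9

For a type-0 loop with proportional control, e_ss = 1/(1 + K_p·G_p(0)).
G_p(0) = 1.082. Require 1/(1 + K_p·1.082) = 0.03, so 1 + 1.082·K_p = 33.33.
K_p = (33.33 − 1)/1.082 = 29.9.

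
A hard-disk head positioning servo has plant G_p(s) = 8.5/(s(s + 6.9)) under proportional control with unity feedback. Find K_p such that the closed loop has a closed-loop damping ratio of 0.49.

K_p = 5.83

Closed-loop characteristic equation: s² + 6.9s + K_p·8.5 = 0.
So ω_n = √(8.5K_p) and 2ζω_n = 6.9, giving ζ = 6.9/(2√(8.5K_p)).
Setting ζ = 0.49: √(8.5K_p) = 6.9/(2·0.49) = 7.041, so K_p = 49.57/8.5 = 5.83.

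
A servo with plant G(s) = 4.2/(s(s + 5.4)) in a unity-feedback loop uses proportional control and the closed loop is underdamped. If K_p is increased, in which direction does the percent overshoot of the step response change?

Characteristic equation s² + 5.4s + K_p·4.2 = 0: raising K_p raises ω_n while 2ζω_n = 5.4 is fixed, so ζ falls and overshoot grows.

increase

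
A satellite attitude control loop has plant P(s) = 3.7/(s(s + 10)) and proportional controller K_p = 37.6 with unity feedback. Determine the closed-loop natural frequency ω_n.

ω_n = 11.8 rad/s

1 + K_p·P(s) = 0 gives s² + 10s + 139.1 = 0.
So ω_n² = 139.1 ⇒ ω_n = 11.79 rad/s, and ζ = 10/(2ω_n) = 0.424.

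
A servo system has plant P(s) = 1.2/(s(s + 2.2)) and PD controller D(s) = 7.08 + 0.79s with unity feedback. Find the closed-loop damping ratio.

ζ = 0.54

Forward path: (7.08 + 0.79s)·1.2/(s(s+2.2)). The closed-loop characteristic equation is s² + (2.2 + 1.2·0.79)s + 1.2·7.08 = 0.
That is s² + 3.148s + 8.496 = 0, so ω_n = 2.915 rad/s and ζ = 3.148/(2·2.915) = 0.54.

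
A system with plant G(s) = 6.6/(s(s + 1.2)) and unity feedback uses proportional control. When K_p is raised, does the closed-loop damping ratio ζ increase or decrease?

ζ = 1.2/(2√(6.6K_p)); increasing K_p raises the denominator, so ζ falls.

decrease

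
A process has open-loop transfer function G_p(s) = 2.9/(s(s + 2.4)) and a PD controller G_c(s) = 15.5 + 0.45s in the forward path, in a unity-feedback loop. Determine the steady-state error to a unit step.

The open loop G_c(s)G_p(s) has a pole at the origin (type 1), so the static position error constant is infinite and e_ss = 1/(1+∞) = 0.

0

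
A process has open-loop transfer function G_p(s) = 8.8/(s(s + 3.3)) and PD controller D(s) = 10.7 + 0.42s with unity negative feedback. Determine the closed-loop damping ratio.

ζ = 0.36

Forward path: (10.7 + 0.42s)·8.8/(s(s+3.3)). The closed-loop characteristic equation is s² + (3.3 + 8.8·0.42)s + 8.8·10.7 = 0.
That is s² + 6.996s + 94.16 = 0, so ω_n = 9.704 rad/s and ζ = 6.996/(2·9.704) = 0.3605.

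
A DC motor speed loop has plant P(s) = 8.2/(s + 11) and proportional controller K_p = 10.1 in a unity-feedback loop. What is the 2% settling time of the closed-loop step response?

Closed-loop transfer function: T(s) = K_p·P(s)/(1 + K_p·P(s)) = 82.82/(s + 11 + 82.82) = 82.82/(s + 93.82).
Time constant τ = 1/93.82 = 0.01066 s, so the 2% settling time is about 4τ = 0.0426 s.

T_s ≈ 0.0426 s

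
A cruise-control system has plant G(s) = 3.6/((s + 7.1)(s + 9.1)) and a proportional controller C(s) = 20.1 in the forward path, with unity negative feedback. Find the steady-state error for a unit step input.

0.472

The loop is type 0. Static position error constant K_pos = C(0)·G(0) = 20.1·0.05572 = 1.12.
Steady-state error to a unit step: e_ss = 1/(1+K_pos) = 1/2.12 = 0.472.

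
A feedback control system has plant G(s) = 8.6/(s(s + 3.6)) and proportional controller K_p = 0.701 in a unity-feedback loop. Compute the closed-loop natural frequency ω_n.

The closed-loop denominator is s(s+3.6) + 0.701·8.6 = s² + 3.6s + 6.029.
Matching s² + 2ζω_n s + ω_n²: ω_n = √6.029 = 2.455 rad/s and 2ζω_n = 3.6, so ζ = 3.6/(2·2.455) = 0.733.

ω_n = 2.46 rad/s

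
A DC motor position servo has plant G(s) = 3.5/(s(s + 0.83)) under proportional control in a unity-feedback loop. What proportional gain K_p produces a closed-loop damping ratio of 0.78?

Closed-loop characteristic equation: s² + 0.83s + K_p·3.5 = 0.
So ω_n = √(3.5K_p) and 2ζω_n = 0.83, giving ζ = 0.83/(2√(3.5K_p)).
Setting ζ = 0.78: √(3.5K_p) = 0.83/(2·0.78) = 0.5321, so K_p = 0.2831/3.5 = 0.0809.

K_p = 0.0809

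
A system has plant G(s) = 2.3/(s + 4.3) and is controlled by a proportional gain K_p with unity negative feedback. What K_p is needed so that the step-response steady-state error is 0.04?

The loop is type 0, so e_ss(step) = 1/(1 + K_pos) with K_pos = K_p·G(0).
G(0) = 0.5349. Require 1/(1 + K_p·0.5349) = 0.04, so 1 + 0.5349·K_p = 25.
K_p = (25 − 1)/0.5349 = 44.9.

K_p = 44.9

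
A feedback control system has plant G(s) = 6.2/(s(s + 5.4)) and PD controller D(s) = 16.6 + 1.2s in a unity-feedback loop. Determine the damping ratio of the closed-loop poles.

Forward path: (16.6 + 1.2s)·6.2/(s(s+5.4)). The closed-loop characteristic equation is s² + (5.4 + 6.2·1.2)s + 6.2·16.6 = 0.
That is s² + 12.84s + 102.9 = 0, so ω_n = 10.14 rad/s and ζ = 12.84/(2·10.14) = 0.6328.

ζ = 0.633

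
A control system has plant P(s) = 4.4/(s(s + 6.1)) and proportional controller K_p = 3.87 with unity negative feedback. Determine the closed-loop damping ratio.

ζ = 0.739

The closed-loop denominator is s(s+6.1) + 3.87·4.4 = s² + 6.1s + 17.03.
So ω_n² = 17.03 ⇒ ω_n = 4.126 rad/s, and ζ = 6.1/(2ω_n) = 0.739.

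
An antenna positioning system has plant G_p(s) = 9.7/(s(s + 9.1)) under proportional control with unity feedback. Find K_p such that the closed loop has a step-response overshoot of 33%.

K_p = 19.3

From %OS = 100·exp(−πζ/√(1−ζ²)) = 33%, ζ = −ln(0.33)/√(π²+ln²(0.33)) = 0.3328.
Characteristic equation s² + 9.1s + 9.7K_p = 0 gives ζ = 9.1/(2√(9.7K_p)).
Setting ζ = 0.3328: √(9.7K_p) = 9.1/(2·0.3328) = 13.67, so K_p = 186.9/9.7 = 19.3.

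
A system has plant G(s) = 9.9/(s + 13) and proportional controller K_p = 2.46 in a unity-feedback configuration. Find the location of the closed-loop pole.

Closed-loop transfer function: T(s) = K_p·G(s)/(1 + K_p·G(s)) = 24.35/(s + 13 + 24.35) = 24.35/(s + 37.35).
The closed-loop pole is at s = −37.35.

s = -37.35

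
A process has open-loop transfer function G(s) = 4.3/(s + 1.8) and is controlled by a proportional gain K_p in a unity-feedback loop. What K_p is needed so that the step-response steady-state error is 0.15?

Steady-state error for a unit step on this type-0 loop is 1/(1 + K_p·G(0)).
G(0) = 2.389. Require 1/(1 + K_p·2.389) = 0.15, so 1 + 2.389·K_p = 6.667.
K_p = (6.667 − 1)/2.389 = 2.37.

K_p = 2.37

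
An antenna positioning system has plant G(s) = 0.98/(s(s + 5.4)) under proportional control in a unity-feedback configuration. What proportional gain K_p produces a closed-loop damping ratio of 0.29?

K_p = 88.5

Closed-loop characteristic equation: s² + 5.4s + K_p·0.98 = 0.
So ω_n = √(0.98K_p) and 2ζω_n = 5.4, giving ζ = 5.4/(2√(0.98K_p)).
Setting ζ = 0.29: √(0.98K_p) = 5.4/(2·0.29) = 9.31, so K_p = 86.68/0.98 = 88.5.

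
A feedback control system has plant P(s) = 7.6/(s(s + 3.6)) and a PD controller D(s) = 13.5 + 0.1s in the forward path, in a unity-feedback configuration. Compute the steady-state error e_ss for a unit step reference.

0

The open loop D(s)P(s) has a pole at the origin (type 1), so the static position error constant is infinite and e_ss = 1/(1+∞) = 0.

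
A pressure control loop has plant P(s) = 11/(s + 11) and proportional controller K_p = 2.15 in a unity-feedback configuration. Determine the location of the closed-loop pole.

Closed-loop transfer function: T(s) = K_p·P(s)/(1 + K_p·P(s)) = 23.65/(s + 11 + 23.65) = 23.65/(s + 34.65).
The closed-loop pole is at s = −34.65.

s = -34.65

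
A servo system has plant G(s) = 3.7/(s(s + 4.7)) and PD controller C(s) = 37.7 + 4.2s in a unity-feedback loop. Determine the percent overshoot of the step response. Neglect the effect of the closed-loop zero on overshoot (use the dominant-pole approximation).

Forward path: (37.7 + 4.2s)·3.7/(s(s+4.7)). The closed-loop characteristic equation is s² + (4.7 + 3.7·4.2)s + 3.7·37.7 = 0.
That is s² + 20.24s + 139.5 = 0, so ω_n = 11.81 rad/s and ζ = 20.24/(2·11.81) = 0.8569.
%OS = 100·exp(−πζ/√(1−ζ²)) = 0.54%.

0.54%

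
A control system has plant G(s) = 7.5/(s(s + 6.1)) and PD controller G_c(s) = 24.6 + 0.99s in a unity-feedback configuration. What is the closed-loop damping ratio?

ζ = 0.498

Forward path: (24.6 + 0.99s)·7.5/(s(s+6.1)). The closed-loop characteristic equation is s² + (6.1 + 7.5·0.99)s + 7.5·24.6 = 0.
That is s² + 13.52s + 184.5 = 0, so ω_n = 13.58 rad/s and ζ = 13.52/(2·13.58) = 0.4979.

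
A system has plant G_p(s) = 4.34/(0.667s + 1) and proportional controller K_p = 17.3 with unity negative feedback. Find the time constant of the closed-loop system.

Closed loop: T(s) = K_p·G_p/(1+K_p·G_p) = 75.08/(0.667s + 1 + 75.08), with pole at s = −(1 + 75.08)/0.667 = −114.1.
Closed-loop time constant τ = 1/114.1 = 0.00877 s.

τ = 0.00877 s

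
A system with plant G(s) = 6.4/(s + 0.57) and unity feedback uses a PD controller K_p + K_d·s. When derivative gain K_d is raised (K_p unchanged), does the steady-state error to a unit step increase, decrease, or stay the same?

At s = 0 the derivative term contributes nothing: C(0) = K_p regardless of K_d, so K_pos = K_p·G(0) and e_ss are unchanged.

unchanged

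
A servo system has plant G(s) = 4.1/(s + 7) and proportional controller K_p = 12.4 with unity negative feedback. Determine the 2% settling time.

Closed-loop transfer function: T(s) = K_p·G(s)/(1 + K_p·G(s)) = 50.84/(s + 7 + 50.84) = 50.84/(s + 57.84).
Time constant τ = 1/57.84 = 0.01729 s, so the 2% settling time is about 4τ = 0.0692 s.

T_s ≈ 0.0692 s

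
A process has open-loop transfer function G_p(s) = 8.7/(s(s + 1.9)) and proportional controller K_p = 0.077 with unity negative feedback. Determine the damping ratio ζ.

ζ = 1.16

1 + K_p·G_p(s) = 0 gives s² + 1.9s + 0.6699 = 0.
Matching s² + 2ζω_n s + ω_n²: ω_n = √0.6699 = 0.8185 rad/s and 2ζω_n = 1.9, so ζ = 1.9/(2·0.8185) = 1.16.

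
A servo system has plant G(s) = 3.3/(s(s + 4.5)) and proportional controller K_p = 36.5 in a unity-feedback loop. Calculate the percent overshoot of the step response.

Closed-loop characteristic equation: s² + 4.5s + 120.4 = 0, so ω_n = 10.97 rad/s and ζ = 4.5/(2·10.97) = 0.205.
%OS = 100·exp(−πζ/√(1−ζ²)) = 100·exp(−π·0.205/√0.958) = 51.8%.

51.8%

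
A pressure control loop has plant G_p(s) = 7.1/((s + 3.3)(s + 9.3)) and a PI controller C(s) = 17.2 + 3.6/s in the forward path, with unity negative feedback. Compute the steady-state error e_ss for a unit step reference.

The open loop C(s)G_p(s) has a pole at the origin (type 1), so the static position error constant is infinite and e_ss = 1/(1+∞) = 0.

0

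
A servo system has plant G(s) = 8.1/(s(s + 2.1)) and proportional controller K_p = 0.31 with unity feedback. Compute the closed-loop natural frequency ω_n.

ω_n = 1.58 rad/s

1 + K_p·G(s) = 0 gives s² + 2.1s + 2.511 = 0.
So ω_n² = 2.511 ⇒ ω_n = 1.585 rad/s, and ζ = 2.1/(2ω_n) = 0.663.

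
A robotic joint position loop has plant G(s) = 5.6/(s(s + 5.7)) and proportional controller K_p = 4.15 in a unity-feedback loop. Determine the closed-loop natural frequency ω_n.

With unity feedback the closed-loop characteristic equation is s² + 5.7s + 4.15·5.6 = s² + 5.7s + 23.24 = 0.
Matching s² + 2ζω_n s + ω_n²: ω_n = √23.24 = 4.821 rad/s and 2ζω_n = 5.7, so ζ = 5.7/(2·4.821) = 0.591.

ω_n = 4.82 rad/s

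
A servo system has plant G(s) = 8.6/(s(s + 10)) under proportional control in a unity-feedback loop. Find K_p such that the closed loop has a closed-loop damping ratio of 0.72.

K_p = 5.61

Closed-loop characteristic equation: s² + 10s + K_p·8.6 = 0.
So ω_n = √(8.6K_p) and 2ζω_n = 10, giving ζ = 10/(2√(8.6K_p)).
Setting ζ = 0.72: √(8.6K_p) = 10/(2·0.72) = 6.944, so K_p = 48.23/8.6 = 5.61.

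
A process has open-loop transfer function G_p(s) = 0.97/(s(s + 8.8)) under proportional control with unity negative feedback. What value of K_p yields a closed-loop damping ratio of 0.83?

Closed-loop characteristic equation: s² + 8.8s + K_p·0.97 = 0.
So ω_n = √(0.97K_p) and 2ζω_n = 8.8, giving ζ = 8.8/(2√(0.97K_p)).
Setting ζ = 0.83: √(0.97K_p) = 8.8/(2·0.83) = 5.301, so K_p = 28.1/0.97 = 29.

K_p = 29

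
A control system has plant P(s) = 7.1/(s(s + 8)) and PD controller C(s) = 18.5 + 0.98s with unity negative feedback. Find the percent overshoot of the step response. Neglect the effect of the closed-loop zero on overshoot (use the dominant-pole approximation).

Forward path: (18.5 + 0.98s)·7.1/(s(s+8)). The closed-loop characteristic equation is s² + (8 + 7.1·0.98)s + 7.1·18.5 = 0.
That is s² + 14.96s + 131.3 = 0, so ω_n = 11.46 rad/s and ζ = 14.96/(2·11.46) = 0.6526.
%OS = 100·exp(−πζ/√(1−ζ²)) = 6.68%.

6.68%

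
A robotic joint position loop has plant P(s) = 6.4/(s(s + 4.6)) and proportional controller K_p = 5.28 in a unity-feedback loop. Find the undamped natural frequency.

ω_n = 5.81 rad/s

1 + K_p·P(s) = 0 gives s² + 4.6s + 33.79 = 0.
Matching s² + 2ζω_n s + ω_n²: ω_n = √33.79 = 5.813 rad/s and 2ζω_n = 4.6, so ζ = 4.6/(2·5.813) = 0.396.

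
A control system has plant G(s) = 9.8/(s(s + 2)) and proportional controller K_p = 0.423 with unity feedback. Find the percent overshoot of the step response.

17%

The closed-loop denominator s² + 2s + 4.145 gives ω_n = √4.145 = 2.036 and ζ = 2/(2ω_n) = 0.4912.
%OS = 100·exp(−πζ/√(1−ζ²)) = 100·exp(−π·0.4912/√0.7588) = 17%.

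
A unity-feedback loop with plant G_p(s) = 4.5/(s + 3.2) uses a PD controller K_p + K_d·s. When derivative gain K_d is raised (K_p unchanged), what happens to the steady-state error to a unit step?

unchanged

K_d affects only the transient (the s-coefficient); the DC loop gain, and hence e_ss, depends only on K_p.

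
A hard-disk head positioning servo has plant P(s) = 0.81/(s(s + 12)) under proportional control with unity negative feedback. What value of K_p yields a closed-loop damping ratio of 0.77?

K_p = 75

Closed-loop characteristic equation: s² + 12s + K_p·0.81 = 0.
So ω_n = √(0.81K_p) and 2ζω_n = 12, giving ζ = 12/(2√(0.81K_p)).
Setting ζ = 0.77: √(0.81K_p) = 12/(2·0.77) = 7.792, so K_p = 60.72/0.81 = 75.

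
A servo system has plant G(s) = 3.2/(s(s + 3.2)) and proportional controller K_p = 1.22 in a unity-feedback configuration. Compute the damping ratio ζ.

ζ = 0.81

With unity feedback the closed-loop characteristic equation is s² + 3.2s + 1.22·3.2 = s² + 3.2s + 3.904 = 0.
So ω_n² = 3.904 ⇒ ω_n = 1.976 rad/s, and ζ = 3.2/(2ω_n) = 0.81.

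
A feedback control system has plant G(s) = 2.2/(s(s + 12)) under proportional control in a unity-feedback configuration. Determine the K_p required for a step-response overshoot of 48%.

From %OS = 100·exp(−πζ/√(1−ζ²)) = 48%, ζ = −ln(0.48)/√(π²+ln²(0.48)) = 0.2275.
Characteristic equation s² + 12s + 2.2K_p = 0 gives ζ = 12/(2√(2.2K_p)).
Setting ζ = 0.2275: √(2.2K_p) = 12/(2·0.2275) = 26.37, so K_p = 695.5/2.2 = 316.

K_p = 316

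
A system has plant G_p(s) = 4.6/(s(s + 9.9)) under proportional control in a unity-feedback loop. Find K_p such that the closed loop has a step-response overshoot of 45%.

From %OS = 100·exp(−πζ/√(1−ζ²)) = 45%, ζ = −ln(0.45)/√(π²+ln²(0.45)) = 0.2463.
Characteristic equation s² + 9.9s + 4.6K_p = 0 gives ζ = 9.9/(2√(4.6K_p)).
Setting ζ = 0.2463: √(4.6K_p) = 9.9/(2·0.2463) = 20.09, so K_p = 403.8/4.6 = 87.8.

K_p = 87.8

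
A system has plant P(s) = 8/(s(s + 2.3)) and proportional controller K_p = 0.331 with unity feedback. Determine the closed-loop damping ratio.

ζ = 0.707

1 + K_p·P(s) = 0 gives s² + 2.3s + 2.648 = 0.
So ω_n² = 2.648 ⇒ ω_n = 1.627 rad/s, and ζ = 2.3/(2ω_n) = 0.707.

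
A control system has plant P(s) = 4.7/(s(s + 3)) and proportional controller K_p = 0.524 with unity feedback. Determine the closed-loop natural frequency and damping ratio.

1 + K_p·P(s) = 0 gives s² + 3s + 2.463 = 0.
Matching s² + 2ζω_n s + ω_n²: ω_n = √2.463 = 1.569 rad/s and 2ζω_n = 3, so ζ = 3/(2·1.569) = 0.956.

ω_n = 1.57 rad/s, ζ = 0.956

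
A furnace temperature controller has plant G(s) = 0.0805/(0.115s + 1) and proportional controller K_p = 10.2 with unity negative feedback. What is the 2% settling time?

Closed loop: T(s) = K_p·G/(1+K_p·G) = 0.8211/(0.115s + 1 + 0.8211), with pole at s = −(1 + 0.8211)/0.115 = −15.84.
τ = 1/15.84 = 0.06315 s, so 2% settling time ≈ 4τ = 0.253 s.

T_s ≈ 0.253 s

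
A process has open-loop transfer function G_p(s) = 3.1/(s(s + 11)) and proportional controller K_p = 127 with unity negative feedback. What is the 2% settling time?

T_s ≈ 0.727 s

The closed-loop denominator s² + 11s + 393.7 gives ω_n = √393.7 = 19.84 and ζ = 11/(2ω_n) = 0.2772.
2% settling time T_s ≈ 4/(ζω_n) = 4/5.5 = 0.727 s.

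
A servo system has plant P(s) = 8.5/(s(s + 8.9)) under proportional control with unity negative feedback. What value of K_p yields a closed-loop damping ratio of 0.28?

K_p = 29.7

Closed-loop characteristic equation: s² + 8.9s + K_p·8.5 = 0.
So ω_n = √(8.5K_p) and 2ζω_n = 8.9, giving ζ = 8.9/(2√(8.5K_p)).
Setting ζ = 0.28: √(8.5K_p) = 8.9/(2·0.28) = 15.89, so K_p = 252.6/8.5 = 29.7.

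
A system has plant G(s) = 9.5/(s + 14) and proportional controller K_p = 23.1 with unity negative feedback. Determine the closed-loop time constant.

τ = 0.00428 s

Closed-loop transfer function: T(s) = K_p·G(s)/(1 + K_p·G(s)) = 219.5/(s + 14 + 219.5) = 219.5/(s + 233.5).
Time constant τ = 1/233.5 = 0.00428 s.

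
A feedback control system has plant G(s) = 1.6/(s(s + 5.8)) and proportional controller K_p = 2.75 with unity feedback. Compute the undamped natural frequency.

The closed-loop denominator is s(s+5.8) + 2.75·1.6 = s² + 5.8s + 4.4.
So ω_n² = 4.4 ⇒ ω_n = 2.098 rad/s, and ζ = 5.8/(2ω_n) = 1.38.

ω_n = 2.1 rad/s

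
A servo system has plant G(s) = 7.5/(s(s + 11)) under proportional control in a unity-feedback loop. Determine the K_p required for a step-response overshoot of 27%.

K_p = 27.3

From %OS = 100·exp(−πζ/√(1−ζ²)) = 27%, ζ = −ln(0.27)/√(π²+ln²(0.27)) = 0.3847.
Characteristic equation s² + 11s + 7.5K_p = 0 gives ζ = 11/(2√(7.5K_p)).
Setting ζ = 0.3847: √(7.5K_p) = 11/(2·0.3847) = 14.3, so K_p = 204.4/7.5 = 27.3.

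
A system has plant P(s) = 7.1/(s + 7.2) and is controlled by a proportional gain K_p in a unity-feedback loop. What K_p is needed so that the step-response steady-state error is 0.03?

Steady-state error for a unit step on this type-0 loop is 1/(1 + K_p·P(0)).
P(0) = 0.9861. Require 1/(1 + K_p·0.9861) = 0.03, so 1 + 0.9861·K_p = 33.33.
K_p = (33.33 − 1)/0.9861 = 32.8.

K_p = 32.8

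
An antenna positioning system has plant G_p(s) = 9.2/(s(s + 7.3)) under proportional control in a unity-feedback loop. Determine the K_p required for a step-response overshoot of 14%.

K_p = 5.15

From %OS = 100·exp(−πζ/√(1−ζ²)) = 14%, ζ = −ln(0.14)/√(π²+ln²(0.14)) = 0.5305.
Characteristic equation s² + 7.3s + 9.2K_p = 0 gives ζ = 7.3/(2√(9.2K_p)).
Setting ζ = 0.5305: √(9.2K_p) = 7.3/(2·0.5305) = 6.88, so K_p = 47.34/9.2 = 5.15.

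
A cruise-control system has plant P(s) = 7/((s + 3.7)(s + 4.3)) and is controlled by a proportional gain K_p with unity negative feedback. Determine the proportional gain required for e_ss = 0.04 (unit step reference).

K_p = 54.5

For a type-0 loop with proportional control, e_ss = 1/(1 + K_p·P(0)).
P(0) = 0.44. Require 1/(1 + K_p·0.44) = 0.04, so 1 + 0.44·K_p = 25.
K_p = (25 − 1)/0.44 = 54.5.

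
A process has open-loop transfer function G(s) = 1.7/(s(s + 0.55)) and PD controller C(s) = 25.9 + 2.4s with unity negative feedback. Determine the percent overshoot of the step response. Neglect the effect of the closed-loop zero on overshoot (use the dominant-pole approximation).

31.1%

Forward path: (25.9 + 2.4s)·1.7/(s(s+0.55)). The closed-loop characteristic equation is s² + (0.55 + 1.7·2.4)s + 1.7·25.9 = 0.
That is s² + 4.63s + 44.03 = 0, so ω_n = 6.636 rad/s and ζ = 4.63/(2·6.636) = 0.3489.
%OS = 100·exp(−πζ/√(1−ζ²)) = 31.1%.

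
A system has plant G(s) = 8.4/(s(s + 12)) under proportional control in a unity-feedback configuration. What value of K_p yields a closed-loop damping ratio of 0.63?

K_p = 10.8

Closed-loop characteristic equation: s² + 12s + K_p·8.4 = 0.
So ω_n = √(8.4K_p) and 2ζω_n = 12, giving ζ = 12/(2√(8.4K_p)).
Setting ζ = 0.63: √(8.4K_p) = 12/(2·0.63) = 9.524, so K_p = 90.7/8.4 = 10.8.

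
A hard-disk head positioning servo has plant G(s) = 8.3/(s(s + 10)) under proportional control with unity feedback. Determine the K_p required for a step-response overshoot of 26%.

From %OS = 100·exp(−πζ/√(1−ζ²)) = 26%, ζ = −ln(0.26)/√(π²+ln²(0.26)) = 0.3941.
Characteristic equation s² + 10s + 8.3K_p = 0 gives ζ = 10/(2√(8.3K_p)).
Setting ζ = 0.3941: √(8.3K_p) = 10/(2·0.3941) = 12.69, so K_p = 161/8.3 = 19.4.

K_p = 19.4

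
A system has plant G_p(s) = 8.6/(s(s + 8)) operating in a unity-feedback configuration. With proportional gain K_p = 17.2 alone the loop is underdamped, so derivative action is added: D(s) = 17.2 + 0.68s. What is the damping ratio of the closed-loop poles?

ζ = 0.569

Forward path: (17.2 + 0.68s)·8.6/(s(s+8)). The closed-loop characteristic equation is s² + (8 + 8.6·0.68)s + 8.6·17.2 = 0.
That is s² + 13.85s + 147.9 = 0, so ω_n = 12.16 rad/s and ζ = 13.85/(2·12.16) = 0.5693.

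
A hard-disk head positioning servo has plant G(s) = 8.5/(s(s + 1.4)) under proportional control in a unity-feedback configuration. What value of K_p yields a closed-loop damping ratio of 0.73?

Closed-loop characteristic equation: s² + 1.4s + K_p·8.5 = 0.
So ω_n = √(8.5K_p) and 2ζω_n = 1.4, giving ζ = 1.4/(2√(8.5K_p)).
Setting ζ = 0.73: √(8.5K_p) = 1.4/(2·0.73) = 0.9589, so K_p = 0.9195/8.5 = 0.108.

K_p = 0.108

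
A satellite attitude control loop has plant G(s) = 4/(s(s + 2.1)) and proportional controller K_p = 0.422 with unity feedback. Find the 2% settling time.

T_s ≈ 3.81 s

The closed-loop denominator s² + 2.1s + 1.688 gives ω_n = √1.688 = 1.299 and ζ = 2.1/(2ω_n) = 0.8082.
2% settling time T_s ≈ 4/(ζω_n) = 4/1.05 = 3.81 s.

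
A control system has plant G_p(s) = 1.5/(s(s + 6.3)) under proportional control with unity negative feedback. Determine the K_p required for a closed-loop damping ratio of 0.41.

K_p = 39.4

Closed-loop characteristic equation: s² + 6.3s + K_p·1.5 = 0.
So ω_n = √(1.5K_p) and 2ζω_n = 6.3, giving ζ = 6.3/(2√(1.5K_p)).
Setting ζ = 0.41: √(1.5K_p) = 6.3/(2·0.41) = 7.683, so K_p = 59.03/1.5 = 39.4.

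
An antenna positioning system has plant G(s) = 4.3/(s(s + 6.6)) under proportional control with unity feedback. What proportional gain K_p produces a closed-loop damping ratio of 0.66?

K_p = 5.81

Closed-loop characteristic equation: s² + 6.6s + K_p·4.3 = 0.
So ω_n = √(4.3K_p) and 2ζω_n = 6.6, giving ζ = 6.6/(2√(4.3K_p)).
Setting ζ = 0.66: √(4.3K_p) = 6.6/(2·0.66) = 5, so K_p = 25/4.3 = 5.81.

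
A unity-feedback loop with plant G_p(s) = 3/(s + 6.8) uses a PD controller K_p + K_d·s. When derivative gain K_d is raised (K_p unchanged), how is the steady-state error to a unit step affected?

K_d affects only the transient (the s-coefficient); the DC loop gain, and hence e_ss, depends only on K_p.

unchanged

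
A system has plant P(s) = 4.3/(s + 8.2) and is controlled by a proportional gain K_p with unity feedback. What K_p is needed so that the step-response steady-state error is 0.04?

K_p = 45.8

Steady-state error for a unit step on this type-0 loop is 1/(1 + K_p·P(0)).
P(0) = 0.5244. Require 1/(1 + K_p·0.5244) = 0.04, so 1 + 0.5244·K_p = 25.
K_p = (25 − 1)/0.5244 = 45.8.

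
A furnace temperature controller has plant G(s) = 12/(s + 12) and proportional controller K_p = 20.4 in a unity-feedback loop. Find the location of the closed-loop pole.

s = -256.8

Closed-loop transfer function: T(s) = K_p·G(s)/(1 + K_p·G(s)) = 244.8/(s + 12 + 244.8) = 244.8/(s + 256.8).
The closed-loop pole is at s = −256.8.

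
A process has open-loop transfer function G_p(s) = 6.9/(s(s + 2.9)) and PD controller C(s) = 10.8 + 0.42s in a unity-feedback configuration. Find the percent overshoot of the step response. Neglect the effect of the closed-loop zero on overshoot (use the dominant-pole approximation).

Forward path: (10.8 + 0.42s)·6.9/(s(s+2.9)). The closed-loop characteristic equation is s² + (2.9 + 6.9·0.42)s + 6.9·10.8 = 0.
That is s² + 5.798s + 74.52 = 0, so ω_n = 8.632 rad/s and ζ = 5.798/(2·8.632) = 0.3358.
%OS = 100·exp(−πζ/√(1−ζ²)) = 32.6%.

32.6%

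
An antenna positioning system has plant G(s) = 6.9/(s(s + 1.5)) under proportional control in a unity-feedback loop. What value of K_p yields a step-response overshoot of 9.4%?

From %OS = 100·exp(−πζ/√(1−ζ²)) = 9.4%, ζ = −ln(0.094)/√(π²+ln²(0.094)) = 0.6013.
Characteristic equation s² + 1.5s + 6.9K_p = 0 gives ζ = 1.5/(2√(6.9K_p)).
Setting ζ = 0.6013: √(6.9K_p) = 1.5/(2·0.6013) = 1.247, so K_p = 1.556/6.9 = 0.225.

K_p = 0.225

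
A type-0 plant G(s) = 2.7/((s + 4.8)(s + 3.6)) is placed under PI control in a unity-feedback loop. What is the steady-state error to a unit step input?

The PI controller's integrator makes the forward path type 1, so e_ss to a step is zero.

0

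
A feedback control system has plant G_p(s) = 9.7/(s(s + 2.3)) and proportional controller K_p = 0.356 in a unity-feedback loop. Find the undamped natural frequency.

ω_n = 1.86 rad/s

The closed-loop denominator is s(s+2.3) + 0.356·9.7 = s² + 2.3s + 3.453.
Matching s² + 2ζω_n s + ω_n²: ω_n = √3.453 = 1.858 rad/s and 2ζω_n = 2.3, so ζ = 2.3/(2·1.858) = 0.619.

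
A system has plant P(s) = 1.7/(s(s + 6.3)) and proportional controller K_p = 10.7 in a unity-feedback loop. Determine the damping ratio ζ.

ζ = 0.739

1 + K_p·P(s) = 0 gives s² + 6.3s + 18.19 = 0.
Matching s² + 2ζω_n s + ω_n²: ω_n = √18.19 = 4.265 rad/s and 2ζω_n = 6.3, so ζ = 6.3/(2·4.265) = 0.739.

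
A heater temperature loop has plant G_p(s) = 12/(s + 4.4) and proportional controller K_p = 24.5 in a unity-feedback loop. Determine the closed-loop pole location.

Closed-loop transfer function: T(s) = K_p·G_p(s)/(1 + K_p·G_p(s)) = 294/(s + 4.4 + 294) = 294/(s + 298.4).
The closed-loop pole is at s = −298.4.

s = -298.4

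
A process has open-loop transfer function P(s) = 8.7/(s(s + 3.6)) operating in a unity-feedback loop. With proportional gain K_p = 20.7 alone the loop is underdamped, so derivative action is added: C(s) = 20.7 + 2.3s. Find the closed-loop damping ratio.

Forward path: (20.7 + 2.3s)·8.7/(s(s+3.6)). The closed-loop characteristic equation is s² + (3.6 + 8.7·2.3)s + 8.7·20.7 = 0.
That is s² + 23.61s + 180.1 = 0, so ω_n = 13.42 rad/s and ζ = 23.61/(2·13.42) = 0.8797.

ζ = 0.88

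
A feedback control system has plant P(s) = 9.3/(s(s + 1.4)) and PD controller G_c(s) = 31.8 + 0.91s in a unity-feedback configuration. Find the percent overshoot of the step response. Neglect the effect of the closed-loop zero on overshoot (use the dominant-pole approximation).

39%

Forward path: (31.8 + 0.91s)·9.3/(s(s+1.4)). The closed-loop characteristic equation is s² + (1.4 + 9.3·0.91)s + 9.3·31.8 = 0.
That is s² + 9.863s + 295.7 = 0, so ω_n = 17.2 rad/s and ζ = 9.863/(2·17.2) = 0.2868.
%OS = 100·exp(−πζ/√(1−ζ²)) = 39%.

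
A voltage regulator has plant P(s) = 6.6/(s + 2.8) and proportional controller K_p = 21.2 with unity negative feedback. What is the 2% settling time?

T_s ≈ 0.028 s

Closed-loop transfer function: T(s) = K_p·P(s)/(1 + K_p·P(s)) = 139.9/(s + 2.8 + 139.9) = 139.9/(s + 142.7).
Time constant τ = 1/142.7 = 0.007007 s, so the 2% settling time is about 4τ = 0.028 s.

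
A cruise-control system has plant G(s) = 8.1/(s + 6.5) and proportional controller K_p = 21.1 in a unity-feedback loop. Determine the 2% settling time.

Closed-loop transfer function: T(s) = K_p·G(s)/(1 + K_p·G(s)) = 170.9/(s + 6.5 + 170.9) = 170.9/(s + 177.4).
Time constant τ = 1/177.4 = 0.005637 s, so the 2% settling time is about 4τ = 0.0225 s.

T_s ≈ 0.0225 s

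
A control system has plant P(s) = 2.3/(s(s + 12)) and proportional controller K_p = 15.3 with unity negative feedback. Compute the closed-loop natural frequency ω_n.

The closed-loop denominator is s(s+12) + 15.3·2.3 = s² + 12s + 35.19.
Matching s² + 2ζω_n s + ω_n²: ω_n = √35.19 = 5.932 rad/s and 2ζω_n = 12, so ζ = 12/(2·5.932) = 1.01.

ω_n = 5.93 rad/s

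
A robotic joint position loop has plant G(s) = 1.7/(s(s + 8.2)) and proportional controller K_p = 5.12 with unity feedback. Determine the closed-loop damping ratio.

1 + K_p·G(s) = 0 gives s² + 8.2s + 8.704 = 0.
Matching s² + 2ζω_n s + ω_n²: ω_n = √8.704 = 2.95 rad/s and 2ζω_n = 8.2, so ζ = 8.2/(2·2.95) = 1.39.

ζ = 1.39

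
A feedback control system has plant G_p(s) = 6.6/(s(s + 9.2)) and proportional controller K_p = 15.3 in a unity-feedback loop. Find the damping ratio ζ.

ζ = 0.458

1 + K_p·G_p(s) = 0 gives s² + 9.2s + 101 = 0.
So ω_n² = 101 ⇒ ω_n = 10.05 rad/s, and ζ = 9.2/(2ω_n) = 0.458.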